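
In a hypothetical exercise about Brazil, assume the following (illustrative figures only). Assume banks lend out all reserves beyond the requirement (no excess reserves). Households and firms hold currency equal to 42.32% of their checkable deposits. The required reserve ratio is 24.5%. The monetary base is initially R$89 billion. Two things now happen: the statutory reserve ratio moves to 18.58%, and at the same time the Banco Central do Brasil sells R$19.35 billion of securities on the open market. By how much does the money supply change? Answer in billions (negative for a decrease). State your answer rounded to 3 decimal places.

Before: m₁ = (1 + 0.4232) / (0.245 + 0.4232) ≈ 2.129901, MB₁ = 89, so M₁ = 2.129901 × 89 ≈ 189.5612 billion.
After: m₂ = (1 + 0.4232) / (0.1858 + 0.4232) ≈ 2.336946, MB₂ = 89 − 19.35 = 69.65, so M₂ = 2.336946 × 69.65 ≈ 162.7683 billion.
ΔM = M₂ − M₁ = 162.7683 − 189.5612 = -26.7929 billion.

-26.793 billion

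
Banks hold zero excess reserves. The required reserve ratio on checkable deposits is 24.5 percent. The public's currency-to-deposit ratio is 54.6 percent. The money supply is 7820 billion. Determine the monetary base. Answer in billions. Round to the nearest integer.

4001 billion

The money multiplier is m = (1 + c) / (rr + c) = (1 + 0.546) / (0.245 + 0.546) ≈ 1.95449.
MB = M / m = 7820 / 1.95449 ≈ 4001.0438 billion.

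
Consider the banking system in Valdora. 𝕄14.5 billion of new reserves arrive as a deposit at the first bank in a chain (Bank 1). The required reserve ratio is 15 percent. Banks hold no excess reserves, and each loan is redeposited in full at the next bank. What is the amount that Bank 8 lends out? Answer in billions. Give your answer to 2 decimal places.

𝕄3.95 billion

Each bank lends a fraction (1 − rr) = 0.8500 of the deposit it receives, so Bank 8 receives 14.5·0.8500^7 and lends 14.5·0.8500^8 ≈ 3.9511 billion.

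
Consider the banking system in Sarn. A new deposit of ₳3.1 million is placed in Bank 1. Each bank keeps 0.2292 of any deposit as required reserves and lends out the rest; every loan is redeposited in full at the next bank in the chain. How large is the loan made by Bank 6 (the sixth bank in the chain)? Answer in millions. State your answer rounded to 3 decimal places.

₳0.650 million

Each bank lends a fraction (1 − rr) = 0.7708 of the deposit it receives, so Bank 6 receives 3.1·0.7708^5 and lends 3.1·0.7708^6 ≈ 0.6501 million.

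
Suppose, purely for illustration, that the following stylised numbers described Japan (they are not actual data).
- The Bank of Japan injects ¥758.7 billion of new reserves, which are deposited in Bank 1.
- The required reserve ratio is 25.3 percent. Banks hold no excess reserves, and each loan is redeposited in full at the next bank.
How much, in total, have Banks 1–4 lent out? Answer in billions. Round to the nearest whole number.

Bank i lends (1 − rr)^i of the original deposit: Bank 1 lends 758.7·0.7470 = 566.7489, Bank 2 lends 758.7·0.7470² ≈ 423.3614, and so on.
Summing a geometric series: total = 758.7·[0.7470·(1 − 0.7470^4) / (1 − 0.7470)] ≈ 1542.6008 billion.

¥1543 billion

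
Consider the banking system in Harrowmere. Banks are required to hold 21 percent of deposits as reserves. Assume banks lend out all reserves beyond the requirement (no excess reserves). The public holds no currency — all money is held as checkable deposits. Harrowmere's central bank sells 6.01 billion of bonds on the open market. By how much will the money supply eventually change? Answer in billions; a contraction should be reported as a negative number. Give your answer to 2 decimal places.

The simple money multiplier is m = 1/rr = 1/0.21 ≈ 4.7619.
An open-market sale reduces the monetary base by 6.01 billion, so ΔM = m × ΔMB = 4.7619 × (−6.01) ≈ -28.619 billion.

-28.62 billion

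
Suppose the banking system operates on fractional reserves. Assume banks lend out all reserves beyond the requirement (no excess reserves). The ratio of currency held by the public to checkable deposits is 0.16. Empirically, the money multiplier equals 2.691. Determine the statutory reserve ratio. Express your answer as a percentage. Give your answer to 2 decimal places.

27.11%

Using m = 2.691. Since m = (1 + c)/(c + rr + e), the denominator satisfies c + rr + e = (1 + c)/m = (1 + 0.16) / 2.691 ≈ 0.431067.
With c = 0.16 and e = 0, the statutory reserve ratio is 0.431067 − 0.16 − 0 = 0.271067.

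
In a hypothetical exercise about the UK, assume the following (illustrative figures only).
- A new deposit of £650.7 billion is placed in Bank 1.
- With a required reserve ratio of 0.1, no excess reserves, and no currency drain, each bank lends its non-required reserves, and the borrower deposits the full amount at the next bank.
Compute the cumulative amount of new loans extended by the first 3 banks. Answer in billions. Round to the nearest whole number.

Bank i lends (1 − rr)^i of the original deposit: Bank 1 lends 650.7·0.9000 = 585.6300, Bank 2 lends 650.7·0.9000² = 527.0670, and so on.
Summing a geometric series: total = 650.7·[0.9000·(1 − 0.9000^3) / (1 − 0.9000)] = 1587.0573 billion.

£1587 billion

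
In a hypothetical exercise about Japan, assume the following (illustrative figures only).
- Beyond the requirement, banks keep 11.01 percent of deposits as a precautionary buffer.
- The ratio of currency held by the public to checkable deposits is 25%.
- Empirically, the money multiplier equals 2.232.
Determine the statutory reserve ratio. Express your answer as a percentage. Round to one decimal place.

20.0%

Using m = 2.232. Since m = (1 + c)/(c + rr + e), the denominator satisfies c + rr + e = (1 + c)/m = (1 + 0.25) / 2.232 ≈ 0.560036.
With c = 0.25 and e = 0.1101, the statutory reserve ratio is 0.560036 − 0.25 − 0.1101 = 0.199936.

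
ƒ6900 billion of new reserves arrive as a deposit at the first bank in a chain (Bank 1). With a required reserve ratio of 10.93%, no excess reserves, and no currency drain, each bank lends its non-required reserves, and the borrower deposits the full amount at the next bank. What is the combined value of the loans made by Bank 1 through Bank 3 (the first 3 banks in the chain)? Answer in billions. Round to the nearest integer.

Bank i lends (1 − rr)^i of the original deposit: Bank 1 lends 6900·0.8907 = 6145.8300, Bank 2 lends 6900·0.8907² ≈ 5474.0908, and so on.
Summing a geometric series: total = 6900·[0.8907·(1 − 0.8907^3) / (1 − 0.8907)] ≈ 16495.6934 billion.

ƒ16496 billion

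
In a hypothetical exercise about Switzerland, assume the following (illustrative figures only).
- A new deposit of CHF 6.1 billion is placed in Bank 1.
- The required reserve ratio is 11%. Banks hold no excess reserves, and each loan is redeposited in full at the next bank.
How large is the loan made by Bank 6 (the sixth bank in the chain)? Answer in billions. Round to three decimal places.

Each bank lends a fraction (1 − rr) = 0.8900 of the deposit it receives, so Bank 6 receives 6.1·0.8900^5 and lends 6.1·0.8900^6 ≈ 3.0316 billion.

CHF 3.032 billion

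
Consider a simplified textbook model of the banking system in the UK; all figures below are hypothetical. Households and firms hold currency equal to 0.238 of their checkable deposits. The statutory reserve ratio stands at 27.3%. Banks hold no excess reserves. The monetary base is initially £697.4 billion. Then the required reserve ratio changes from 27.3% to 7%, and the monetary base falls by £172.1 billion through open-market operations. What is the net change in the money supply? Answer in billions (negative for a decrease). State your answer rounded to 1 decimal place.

Before: m₁ = (1 + 0.238) / (0.273 + 0.238) ≈ 2.42270, MB₁ = 697.4, so M₁ = 2.42270 × 697.4 ≈ 1689.591 billion.
After: m₂ = (1 + 0.238) / (0.07 + 0.238) ≈ 4.01948, MB₂ = 697.4 − 172.1 = 525.3, so M₂ = 4.01948 × 525.3 ≈ 2111.4328 billion.
ΔM = M₂ − M₁ = 2111.4328 − 1689.591 = 421.8418 billion.

£421.8 billion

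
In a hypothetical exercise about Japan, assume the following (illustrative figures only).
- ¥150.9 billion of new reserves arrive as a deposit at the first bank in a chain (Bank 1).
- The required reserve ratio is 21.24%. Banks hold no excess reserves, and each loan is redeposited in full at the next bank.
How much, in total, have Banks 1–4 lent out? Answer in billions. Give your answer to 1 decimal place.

Bank i lends (1 − rr)^i of the original deposit: Bank 1 lends 150.9·0.7876 ≈ 118.8488, Bank 2 lends 150.9·0.7876² ≈ 93.6053, and so on.
Summing a geometric series: total = 150.9·[0.7876·(1 − 0.7876^4) / (1 − 0.7876)] ≈ 344.2424 billion.

¥344.2 billion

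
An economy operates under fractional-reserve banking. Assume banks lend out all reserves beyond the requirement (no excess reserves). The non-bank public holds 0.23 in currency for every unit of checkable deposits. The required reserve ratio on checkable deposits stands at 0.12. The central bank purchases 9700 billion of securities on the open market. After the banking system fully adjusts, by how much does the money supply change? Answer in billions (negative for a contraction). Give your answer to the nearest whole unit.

The money multiplier is m = (1 + c) / (rr + c) = (1 + 0.23) / (0.12 + 0.23) ≈ 3.51429.
The purchase adds 9700 billion of base, so ΔM = m × ΔMB = 3.51429 × (+9700) = 34088.613 billion.

34089 billion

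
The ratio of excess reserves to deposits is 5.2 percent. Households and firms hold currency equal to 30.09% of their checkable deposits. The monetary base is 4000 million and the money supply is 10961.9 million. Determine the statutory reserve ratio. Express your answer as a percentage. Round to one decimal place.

Using m = M/MB = 10961.9/4000 = 2.740475. Since m = (1 + c)/(c + rr + e), the denominator satisfies c + rr + e = (1 + c)/m = (1 + 0.3009) / 2.740475 ≈ 0.474699.
With c = 0.3009 and e = 0.052, the statutory reserve ratio is 0.474699 − 0.3009 − 0.052 = 0.121799.

12.2%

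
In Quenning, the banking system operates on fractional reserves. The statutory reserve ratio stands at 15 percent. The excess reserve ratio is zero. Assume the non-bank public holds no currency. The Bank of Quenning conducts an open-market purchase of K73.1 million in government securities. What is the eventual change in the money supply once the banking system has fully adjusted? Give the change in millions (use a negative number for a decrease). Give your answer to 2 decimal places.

K487.33 million

The simple money multiplier is m = 1/rr = 1/0.15 ≈ 6.66667.
An open-market purchase increases the monetary base by 73.1 million, so ΔM = m × ΔMB = 6.66667 × 73.1 ≈ 487.3336 million.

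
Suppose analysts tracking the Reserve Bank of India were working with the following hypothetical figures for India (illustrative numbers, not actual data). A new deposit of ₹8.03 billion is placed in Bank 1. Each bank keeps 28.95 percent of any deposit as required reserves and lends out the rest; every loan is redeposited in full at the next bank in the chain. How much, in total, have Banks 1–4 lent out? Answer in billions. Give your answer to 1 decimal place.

₹14.7 billion

Bank i lends (1 − rr)^i of the original deposit: Bank 1 lends 8.03·0.7105 ≈ 5.7053, Bank 2 lends 8.03·0.7105² ≈ 4.0536, and so on.
Summing a geometric series: total = 8.03·[0.7105·(1 − 0.7105^4) / (1 − 0.7105)] ≈ 14.6854 billion.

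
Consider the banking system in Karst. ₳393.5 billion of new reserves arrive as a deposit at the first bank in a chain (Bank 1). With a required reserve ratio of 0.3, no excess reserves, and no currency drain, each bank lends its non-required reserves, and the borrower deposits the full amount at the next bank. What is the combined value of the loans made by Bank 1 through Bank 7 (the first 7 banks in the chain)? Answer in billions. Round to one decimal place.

₳842.6 billion

Bank i lends (1 − rr)^i of the original deposit: Bank 1 lends 393.5·0.7000 = 275.4500, Bank 2 lends 393.5·0.7000² = 192.8150, and so on.
Summing a geometric series: total = 393.5·[0.7000·(1 − 0.7000^7) / (1 − 0.7000)] ≈ 842.5517 billion.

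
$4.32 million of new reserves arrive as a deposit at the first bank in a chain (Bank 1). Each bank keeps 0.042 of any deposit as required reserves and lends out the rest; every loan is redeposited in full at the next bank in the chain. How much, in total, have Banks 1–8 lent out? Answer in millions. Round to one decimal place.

$28.6 million

Bank i lends (1 − rr)^i of the original deposit: Bank 1 lends 4.32·0.9580 ≈ 4.1386, Bank 2 lends 4.32·0.9580² ≈ 3.9647, and so on.
Summing a geometric series: total = 4.32·[0.9580·(1 − 0.9580^8) / (1 − 0.9580)] ≈ 28.6296 million.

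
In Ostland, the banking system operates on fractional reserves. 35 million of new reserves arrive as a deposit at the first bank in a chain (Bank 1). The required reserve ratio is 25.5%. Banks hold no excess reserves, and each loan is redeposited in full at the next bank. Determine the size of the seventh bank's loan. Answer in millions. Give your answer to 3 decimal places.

Each bank lends a fraction (1 − rr) = 0.7450 of the deposit it receives, so Bank 7 receives 35·0.7450^6 and lends 35·0.7450^7 ≈ 4.4582 million.

4.458 million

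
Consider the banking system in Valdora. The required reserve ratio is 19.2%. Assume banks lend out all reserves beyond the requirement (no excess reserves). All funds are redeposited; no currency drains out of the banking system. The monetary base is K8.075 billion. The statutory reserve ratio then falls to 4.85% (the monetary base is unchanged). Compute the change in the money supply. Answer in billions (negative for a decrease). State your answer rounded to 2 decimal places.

Initially m₁ = 1 / (0.192) ≈ 5.2083, so M₁ = 5.2083 × 8.075 ≈ 42.057 billion.
After the change m₂ = 1 / (0.0485) ≈ 20.6186, so M₂ = 20.6186 × 8.075 ≈ 166.4952 billion.
ΔM = M₂ − M₁ = 166.4952 − 42.057 = 124.4382 billion.

K124.44 billion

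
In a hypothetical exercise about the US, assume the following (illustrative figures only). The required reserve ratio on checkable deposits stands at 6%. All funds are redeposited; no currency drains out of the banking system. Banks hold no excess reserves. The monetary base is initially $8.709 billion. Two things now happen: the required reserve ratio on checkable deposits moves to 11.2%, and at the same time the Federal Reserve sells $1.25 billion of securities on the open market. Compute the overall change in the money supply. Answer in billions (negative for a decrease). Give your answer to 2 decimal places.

-78.55 billion

Before: m₁ = 1 / (0.06) ≈ 16.6667, MB₁ = 8.709, so M₁ = 16.6667 × 8.709 ≈ 145.1503 billion.
After: m₂ = 1 / (0.112) ≈ 8.9286, MB₂ = 8.709 − 1.25 = 7.459, so M₂ = 8.9286 × 7.459 ≈ 66.5984 billion.
ΔM = M₂ − M₁ = 66.5984 − 145.1503 = -78.5519 billion.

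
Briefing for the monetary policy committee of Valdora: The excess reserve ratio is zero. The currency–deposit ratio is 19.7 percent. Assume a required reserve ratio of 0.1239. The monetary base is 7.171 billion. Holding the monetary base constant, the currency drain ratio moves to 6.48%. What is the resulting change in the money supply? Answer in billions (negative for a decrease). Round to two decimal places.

Initially m₁ = (1 + 0.197) / (0.1239 + 0.197) ≈ 3.7301, so M₁ = 3.7301 × 7.171 ≈ 26.7485 billion.
After the change m₂ = (1 + 0.0648) / (0.1239 + 0.0648) ≈ 5.6428, so M₂ = 5.6428 × 7.171 ≈ 40.4645 billion.
ΔM = M₂ − M₁ = 40.4645 − 26.7485 = 13.716 billion.

13.72 billion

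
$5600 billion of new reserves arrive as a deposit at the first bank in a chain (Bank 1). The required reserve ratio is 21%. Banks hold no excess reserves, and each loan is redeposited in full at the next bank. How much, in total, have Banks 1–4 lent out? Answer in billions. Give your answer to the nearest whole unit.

$12861 billion

Bank i lends (1 − rr)^i of the original deposit: Bank 1 lends 5600·0.7900 = 4424.0000, Bank 2 lends 5600·0.7900² = 3494.9600, and so on.
Summing a geometric series: total = 5600·[0.7900·(1 − 0.7900^4) / (1 − 0.7900)] ≈ 12861.1829 billion.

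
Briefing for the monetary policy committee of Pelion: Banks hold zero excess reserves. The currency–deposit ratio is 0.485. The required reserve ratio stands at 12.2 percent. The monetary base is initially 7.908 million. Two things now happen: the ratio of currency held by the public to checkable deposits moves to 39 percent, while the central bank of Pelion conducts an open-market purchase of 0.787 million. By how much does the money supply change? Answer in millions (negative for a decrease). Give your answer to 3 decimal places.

4.259 million

Before: m₁ = (1 + 0.485) / (0.122 + 0.485) ≈ 2.44646, MB₁ = 7.908, so M₁ = 2.44646 × 7.908 ≈ 19.3466 million.
After: m₂ = (1 + 0.39) / (0.122 + 0.39) ≈ 2.71484, MB₂ = 7.908 + 0.787 = 8.695, so M₂ = 2.71484 × 8.695 ≈ 23.6055 million.
ΔM = M₂ − M₁ = 23.6055 − 19.3466 = 4.2589 million.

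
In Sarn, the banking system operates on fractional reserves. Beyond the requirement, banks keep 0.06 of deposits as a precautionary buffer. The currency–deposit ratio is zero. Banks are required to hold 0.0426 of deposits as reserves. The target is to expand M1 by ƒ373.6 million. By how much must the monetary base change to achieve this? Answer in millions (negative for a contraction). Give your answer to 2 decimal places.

ƒ38.33 million

The money multiplier is m = 1 / (rr + e) = 1 / (0.0426 + 0.06) ≈ 9.746589.
ΔMB = ΔM / m = (+373.6) / 9.746589 ≈ 38.3314 million.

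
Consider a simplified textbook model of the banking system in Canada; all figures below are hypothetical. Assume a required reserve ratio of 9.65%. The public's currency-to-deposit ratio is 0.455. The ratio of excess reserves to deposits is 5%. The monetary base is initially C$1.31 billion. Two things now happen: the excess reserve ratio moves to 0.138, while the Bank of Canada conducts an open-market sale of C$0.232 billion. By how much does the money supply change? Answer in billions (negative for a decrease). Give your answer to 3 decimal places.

Before: m₁ = (1 + 0.455) / (0.0965 + 0.05 + 0.455) ≈ 2.41895, MB₁ = 1.31, so M₁ = 2.41895 × 1.31 ≈ 3.1688 billion.
After: m₂ = (1 + 0.455) / (0.0965 + 0.138 + 0.455) ≈ 2.11022, MB₂ = 1.31 − 0.232 = 1.078, so M₂ = 2.11022 × 1.078 ≈ 2.2748 billion.
ΔM = M₂ − M₁ = 2.2748 − 3.1688 = -0.894 billion.

-0.894 billion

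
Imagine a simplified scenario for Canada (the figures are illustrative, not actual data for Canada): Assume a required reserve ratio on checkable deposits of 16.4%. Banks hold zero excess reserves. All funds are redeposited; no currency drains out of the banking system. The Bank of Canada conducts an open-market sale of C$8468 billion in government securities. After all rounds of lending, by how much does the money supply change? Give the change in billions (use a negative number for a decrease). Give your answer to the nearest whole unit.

-51634 billion

The simple money multiplier is m = 1/rr = 1/0.164 ≈ 6.09756.
An open-market sale reduces the monetary base by 8468 billion, so ΔM = m × ΔMB = 6.09756 × (−8468) ≈ -51634.1381 billion.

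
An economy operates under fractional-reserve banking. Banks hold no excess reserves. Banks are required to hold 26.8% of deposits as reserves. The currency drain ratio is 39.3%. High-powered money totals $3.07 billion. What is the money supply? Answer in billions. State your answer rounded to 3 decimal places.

The money multiplier is m = (1 + c) / (rr + c) = (1 + 0.393) / (0.268 + 0.393) ≈ 2.10741.
So M = m × MB = 2.10741 × 3.07 ≈ 6.4697 billion.

$6.470 billion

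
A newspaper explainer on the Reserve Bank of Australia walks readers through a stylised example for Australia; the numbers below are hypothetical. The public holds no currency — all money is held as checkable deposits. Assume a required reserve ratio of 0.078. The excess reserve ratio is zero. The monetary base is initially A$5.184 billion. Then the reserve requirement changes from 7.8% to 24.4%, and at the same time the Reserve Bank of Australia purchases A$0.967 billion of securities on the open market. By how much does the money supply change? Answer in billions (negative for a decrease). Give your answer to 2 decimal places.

-41.25 billion

Before: m₁ = 1 / (0.078) ≈ 12.8205, MB₁ = 5.184, so M₁ = 12.8205 × 5.184 ≈ 66.4615 billion.
After: m₂ = 1 / (0.244) ≈ 4.0984, MB₂ = 5.184 + 0.967 = 6.151, so M₂ = 4.0984 × 6.151 ≈ 25.2093 billion.
ΔM = M₂ − M₁ = 25.2093 − 66.4615 = -41.2522 billion.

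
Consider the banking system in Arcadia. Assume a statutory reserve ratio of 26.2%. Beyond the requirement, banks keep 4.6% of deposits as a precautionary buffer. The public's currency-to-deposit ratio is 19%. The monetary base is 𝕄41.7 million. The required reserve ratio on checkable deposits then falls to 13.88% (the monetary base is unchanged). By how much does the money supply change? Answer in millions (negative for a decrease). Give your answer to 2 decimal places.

𝕄32.75 million

Initially m₁ = (1 + 0.19) / (0.262 + 0.046 + 0.19) ≈ 2.38956, so M₁ = 2.38956 × 41.7 ≈ 99.6447 million.
After the change m₂ = (1 + 0.19) / (0.1388 + 0.046 + 0.19) ≈ 3.17503, so M₂ = 3.17503 × 41.7 ≈ 132.3988 million.
ΔM = M₂ − M₁ = 132.3988 − 99.6447 = 32.7541 million.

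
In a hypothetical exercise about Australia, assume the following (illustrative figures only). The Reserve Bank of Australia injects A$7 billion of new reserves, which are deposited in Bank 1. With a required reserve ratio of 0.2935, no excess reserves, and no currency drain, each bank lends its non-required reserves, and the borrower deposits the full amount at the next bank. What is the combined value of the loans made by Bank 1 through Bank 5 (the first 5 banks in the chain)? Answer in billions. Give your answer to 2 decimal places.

A$13.88 billion

Bank i lends (1 − rr)^i of the original deposit: Bank 1 lends 7·0.7065 = 4.9455, Bank 2 lends 7·0.7065² ≈ 3.4940, and so on.
Summing a geometric series: total = 7·[0.7065·(1 − 0.7065^5) / (1 − 0.7065)] ≈ 13.8841 billion.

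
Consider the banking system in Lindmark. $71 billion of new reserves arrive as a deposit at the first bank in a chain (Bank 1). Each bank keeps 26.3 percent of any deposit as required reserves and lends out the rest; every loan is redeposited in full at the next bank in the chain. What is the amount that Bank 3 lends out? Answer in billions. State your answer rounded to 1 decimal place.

$28.4 billion

Each bank lends a fraction (1 − rr) = 0.7370 of the deposit it receives, so Bank 3 receives 71·0.7370^2 and lends 71·0.7370^3 ≈ 28.4224 billion.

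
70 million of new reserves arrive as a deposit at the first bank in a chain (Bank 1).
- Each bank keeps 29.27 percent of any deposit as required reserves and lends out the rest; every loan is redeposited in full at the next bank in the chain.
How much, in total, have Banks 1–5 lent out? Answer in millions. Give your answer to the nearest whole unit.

Bank i lends (1 − rr)^i of the original deposit: Bank 1 lends 70·0.7073 = 49.5110, Bank 2 lends 70·0.7073² ≈ 35.0191, and so on.
Summing a geometric series: total = 70·[0.7073·(1 − 0.7073^5) / (1 − 0.7073)] ≈ 139.2096 million.

139 million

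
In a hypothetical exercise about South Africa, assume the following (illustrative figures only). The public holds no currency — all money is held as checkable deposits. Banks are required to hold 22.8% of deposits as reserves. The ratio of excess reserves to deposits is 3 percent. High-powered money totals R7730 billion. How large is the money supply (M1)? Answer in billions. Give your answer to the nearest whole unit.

The money multiplier is m = 1 / (rr + e) = 1 / (0.228 + 0.03) ≈ 3.87597.
So M = m × MB = 3.87597 × 7730 = 29961.2481 billion.

R29961 billion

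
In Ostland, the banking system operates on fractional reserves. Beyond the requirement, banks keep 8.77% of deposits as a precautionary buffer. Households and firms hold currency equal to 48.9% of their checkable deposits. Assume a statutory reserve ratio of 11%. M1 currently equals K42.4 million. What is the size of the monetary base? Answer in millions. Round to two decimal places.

The money multiplier is m = (1 + c) / (rr + e + c) = (1 + 0.489) / (0.11 + 0.0877 + 0.489) ≈ 2.16834.
MB = M / m = 42.4 / 2.16834 ≈ 19.5541 million.

K19.55 million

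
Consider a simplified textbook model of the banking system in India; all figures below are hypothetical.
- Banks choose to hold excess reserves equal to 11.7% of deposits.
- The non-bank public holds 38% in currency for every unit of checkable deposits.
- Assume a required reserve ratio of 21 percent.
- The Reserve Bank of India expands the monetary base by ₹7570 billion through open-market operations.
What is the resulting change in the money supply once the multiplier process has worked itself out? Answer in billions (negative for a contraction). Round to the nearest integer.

₹14776 billion

The money multiplier is m = (1 + c) / (rr + e + c) = (1 + 0.38) / (0.21 + 0.117 + 0.38) ≈ 1.95191.
The purchase adds 7570 billion of base, so ΔM = m × ΔMB = 1.95191 × (+7570) = 14775.9587 billion.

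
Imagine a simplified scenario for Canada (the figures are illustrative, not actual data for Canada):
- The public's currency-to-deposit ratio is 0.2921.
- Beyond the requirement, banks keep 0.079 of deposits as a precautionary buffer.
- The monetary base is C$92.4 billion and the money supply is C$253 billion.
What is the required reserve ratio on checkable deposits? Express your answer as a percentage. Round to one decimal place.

10.1%

Using m = M/MB = 253/92.4 ≈ 2.738095. Since m = (1 + c)/(c + rr + e), the denominator satisfies c + rr + e = (1 + c)/m = (1 + 0.2921) / 2.738095 ≈ 0.471897.
With c = 0.2921 and e = 0.079, the required reserve ratio on checkable deposits is 0.471897 − 0.2921 − 0.079 = 0.100797.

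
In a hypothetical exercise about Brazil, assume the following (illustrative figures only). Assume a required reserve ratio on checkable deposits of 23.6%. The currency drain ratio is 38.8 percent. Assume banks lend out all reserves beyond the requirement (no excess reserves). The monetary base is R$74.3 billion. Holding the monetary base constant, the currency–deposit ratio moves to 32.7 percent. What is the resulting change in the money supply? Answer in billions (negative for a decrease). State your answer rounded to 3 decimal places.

Initially m₁ = (1 + 0.388) / (0.236 + 0.388) ≈ 2.224359, so M₁ = 2.224359 × 74.3 ≈ 165.2699 billion.
After the change m₂ = (1 + 0.327) / (0.236 + 0.327) ≈ 2.357016, so M₂ = 2.357016 × 74.3 ≈ 175.1263 billion.
ΔM = M₂ − M₁ = 175.1263 − 165.2699 = 9.8564 billion.

R$9.856 billion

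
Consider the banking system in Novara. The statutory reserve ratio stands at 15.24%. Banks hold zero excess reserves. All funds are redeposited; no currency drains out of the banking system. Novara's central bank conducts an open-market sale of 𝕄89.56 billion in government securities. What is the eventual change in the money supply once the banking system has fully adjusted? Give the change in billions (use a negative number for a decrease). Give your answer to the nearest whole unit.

-588 billion

The simple money multiplier is m = 1/rr = 1/0.1524 ≈ 6.5617.
An open-market sale reduces the monetary base by 89.56 billion, so ΔM = m × ΔMB = 6.5617 × (−89.56) ≈ -587.6659 billion.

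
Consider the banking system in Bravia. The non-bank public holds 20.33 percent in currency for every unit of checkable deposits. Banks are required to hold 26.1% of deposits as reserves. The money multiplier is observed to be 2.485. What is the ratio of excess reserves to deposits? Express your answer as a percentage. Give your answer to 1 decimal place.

Using m = 2.485. Since m = (1 + c)/(c + rr + e), the denominator satisfies c + rr + e = (1 + c)/m = (1 + 0.2033) / 2.485 ≈ 0.484225.
With c = 0.2033 and rr = 0.261, the ratio of excess reserves to deposits is 0.484225 − 0.2033 − 0.261 = 0.019925.

2.0%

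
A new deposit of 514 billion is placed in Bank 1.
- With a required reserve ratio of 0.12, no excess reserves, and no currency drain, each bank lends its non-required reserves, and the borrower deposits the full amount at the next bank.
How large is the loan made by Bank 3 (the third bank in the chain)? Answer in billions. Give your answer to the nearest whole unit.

350 billion

Each bank lends a fraction (1 − rr) = 0.8800 of the deposit it receives, so Bank 3 receives 514·0.8800^2 and lends 514·0.8800^3 ≈ 350.2766 billion.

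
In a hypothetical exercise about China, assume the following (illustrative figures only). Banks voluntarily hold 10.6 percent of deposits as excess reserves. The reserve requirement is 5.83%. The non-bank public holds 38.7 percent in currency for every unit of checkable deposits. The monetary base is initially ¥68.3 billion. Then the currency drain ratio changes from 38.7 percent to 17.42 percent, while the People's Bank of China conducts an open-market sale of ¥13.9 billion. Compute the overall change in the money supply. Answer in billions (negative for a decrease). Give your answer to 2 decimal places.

¥16.87 billion

Before: m₁ = (1 + 0.387) / (0.0583 + 0.106 + 0.387) ≈ 2.51587, MB₁ = 68.3, so M₁ = 2.51587 × 68.3 ≈ 171.8339 billion.
After: m₂ = (1 + 0.1742) / (0.0583 + 0.106 + 0.1742) ≈ 3.46883, MB₂ = 68.3 − 13.9 = 54.4, so M₂ = 3.46883 × 54.4 ≈ 188.7044 billion.
ΔM = M₂ − M₁ = 188.7044 − 171.8339 = 16.8705 billion.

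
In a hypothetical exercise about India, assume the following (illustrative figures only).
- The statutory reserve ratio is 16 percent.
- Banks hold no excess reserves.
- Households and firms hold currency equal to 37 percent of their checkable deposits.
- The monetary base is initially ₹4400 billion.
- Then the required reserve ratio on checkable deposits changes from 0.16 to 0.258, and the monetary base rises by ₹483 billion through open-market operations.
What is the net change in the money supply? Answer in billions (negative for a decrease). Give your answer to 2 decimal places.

-721.18 billion

Before: m₁ = (1 + 0.37) / (0.16 + 0.37) ≈ 2.5849057, MB₁ = 4400, so M₁ = 2.5849057 × 4400 ≈ 11373.5851 billion.
After: m₂ = (1 + 0.37) / (0.258 + 0.37) ≈ 2.1815287, MB₂ = 4400 + 483 = 4883, so M₂ = 2.1815287 × 4883 ≈ 10652.4046 billion.
ΔM = M₂ − M₁ = 10652.4046 − 11373.5851 = -721.1805 billion.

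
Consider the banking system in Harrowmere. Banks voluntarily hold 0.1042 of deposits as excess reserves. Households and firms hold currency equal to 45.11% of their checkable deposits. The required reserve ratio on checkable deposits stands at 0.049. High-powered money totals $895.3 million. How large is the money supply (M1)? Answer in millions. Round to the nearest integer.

$2150 million

The money multiplier is m = (1 + c) / (rr + e + c) = (1 + 0.4511) / (0.049 + 0.1042 + 0.4511) ≈ 2.4013.
So M = m × MB = 2.4013 × 895.3 ≈ 2149.8839 million.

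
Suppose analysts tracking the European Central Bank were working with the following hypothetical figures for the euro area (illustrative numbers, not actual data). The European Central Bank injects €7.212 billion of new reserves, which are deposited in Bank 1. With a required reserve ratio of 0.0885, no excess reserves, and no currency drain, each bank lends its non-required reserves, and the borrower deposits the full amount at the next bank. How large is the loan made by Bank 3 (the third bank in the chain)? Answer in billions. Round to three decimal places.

Each bank lends a fraction (1 − rr) = 0.9115 of the deposit it receives, so Bank 3 receives 7.212·0.9115^2 and lends 7.212·0.9115^3 ≈ 5.4617 billion.

€5.462 billion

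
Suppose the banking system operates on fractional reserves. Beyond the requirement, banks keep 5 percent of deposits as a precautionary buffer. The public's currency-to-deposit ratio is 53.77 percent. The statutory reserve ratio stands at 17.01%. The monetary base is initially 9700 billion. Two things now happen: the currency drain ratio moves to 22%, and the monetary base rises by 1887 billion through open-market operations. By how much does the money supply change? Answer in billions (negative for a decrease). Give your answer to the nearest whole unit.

12437 billion

Before: m₁ = (1 + 0.5377) / (0.1701 + 0.05 + 0.5377) ≈ 2.029163, MB₁ = 9700, so M₁ = 2.029163 × 9700 = 19682.8811 billion.
After: m₂ = (1 + 0.22) / (0.1701 + 0.05 + 0.22) ≈ 2.772097, MB₂ = 9700 + 1887 = 11587, so M₂ = 2.772097 × 11587 ≈ 32120.2879 billion.
ΔM = M₂ − M₁ = 32120.2879 − 19682.8811 = 12437.4068 billion.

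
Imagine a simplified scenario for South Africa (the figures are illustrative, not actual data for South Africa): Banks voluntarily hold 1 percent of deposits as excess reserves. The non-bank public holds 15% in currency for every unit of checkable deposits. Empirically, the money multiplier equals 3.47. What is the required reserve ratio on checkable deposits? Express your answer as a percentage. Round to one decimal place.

17.1%

Using m = 3.47. Since m = (1 + c)/(c + rr + e), the denominator satisfies c + rr + e = (1 + c)/m = (1 + 0.15) / 3.47 ≈ 0.331412.
With c = 0.15 and e = 0.01, the required reserve ratio on checkable deposits is 0.331412 − 0.15 − 0.01 = 0.171412.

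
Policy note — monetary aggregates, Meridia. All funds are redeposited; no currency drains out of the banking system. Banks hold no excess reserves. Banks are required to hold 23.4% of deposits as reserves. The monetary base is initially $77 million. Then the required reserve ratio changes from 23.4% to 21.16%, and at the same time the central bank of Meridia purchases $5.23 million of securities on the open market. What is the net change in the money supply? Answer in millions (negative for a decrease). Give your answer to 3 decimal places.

$59.551 million

Before: m₁ = 1 / (0.234) ≈ 4.273504, MB₁ = 77, so M₁ = 4.273504 × 77 ≈ 329.0598 million.
After: m₂ = 1 / (0.2116) ≈ 4.725898, MB₂ = 77 + 5.23 = 82.23, so M₂ = 4.725898 × 82.23 ≈ 388.6106 million.
ΔM = M₂ − M₁ = 388.6106 − 329.0598 = 59.5508 million.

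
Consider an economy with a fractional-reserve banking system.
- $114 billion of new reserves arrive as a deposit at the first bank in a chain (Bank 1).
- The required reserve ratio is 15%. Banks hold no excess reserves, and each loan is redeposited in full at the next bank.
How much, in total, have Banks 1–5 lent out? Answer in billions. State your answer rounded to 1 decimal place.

$359.4 billion

Bank i lends (1 − rr)^i of the original deposit: Bank 1 lends 114·0.8500 = 96.9000, Bank 2 lends 114·0.8500² = 82.3650, and so on.
Summing a geometric series: total = 114·[0.8500·(1 − 0.8500^5) / (1 − 0.8500)] ≈ 359.3664 billion.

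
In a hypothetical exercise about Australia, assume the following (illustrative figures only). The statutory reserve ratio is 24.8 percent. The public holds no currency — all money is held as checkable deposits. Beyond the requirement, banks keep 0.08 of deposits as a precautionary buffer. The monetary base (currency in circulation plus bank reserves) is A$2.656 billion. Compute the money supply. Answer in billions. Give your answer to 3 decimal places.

The money multiplier is m = 1 / (rr + e) = 1 / (0.248 + 0.08) ≈ 3.04878.
So M = m × MB = 3.04878 × 2.656 ≈ 8.0976 billion.

A$8.098 billion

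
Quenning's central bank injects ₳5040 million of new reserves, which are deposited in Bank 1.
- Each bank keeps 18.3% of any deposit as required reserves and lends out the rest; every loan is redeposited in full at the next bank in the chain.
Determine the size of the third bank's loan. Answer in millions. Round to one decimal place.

₳2748.5 million

Each bank lends a fraction (1 − rr) = 0.8170 of the deposit it receives, so Bank 3 receives 5040·0.8170^2 and lends 5040·0.8170^3 ≈ 2748.5061 million.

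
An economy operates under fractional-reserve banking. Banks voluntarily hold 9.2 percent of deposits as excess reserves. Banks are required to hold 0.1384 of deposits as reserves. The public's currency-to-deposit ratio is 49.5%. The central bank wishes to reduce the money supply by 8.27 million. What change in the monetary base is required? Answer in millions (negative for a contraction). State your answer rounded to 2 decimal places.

The money multiplier is m = (1 + c) / (rr + e + c) = (1 + 0.495) / (0.1384 + 0.092 + 0.495) ≈ 2.0609.
ΔMB = ΔM / m = (−8.27) / 2.0609 ≈ -4.0128 million.

-4.01 million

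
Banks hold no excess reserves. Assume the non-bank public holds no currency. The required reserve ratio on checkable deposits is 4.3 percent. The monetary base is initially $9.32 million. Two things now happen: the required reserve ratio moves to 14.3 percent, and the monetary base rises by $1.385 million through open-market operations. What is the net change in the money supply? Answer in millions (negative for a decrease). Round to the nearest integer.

Before: m₁ = 1 / (0.043) ≈ 23.2558, MB₁ = 9.32, so M₁ = 23.2558 × 9.32 ≈ 216.7441 million.
After: m₂ = 1 / (0.143) ≈ 6.9930, MB₂ = 9.32 + 1.385 = 10.705, so M₂ = 6.9930 × 10.705 ≈ 74.8601 million.
ΔM = M₂ − M₁ = 74.8601 − 216.7441 = -141.884 million.

-142 million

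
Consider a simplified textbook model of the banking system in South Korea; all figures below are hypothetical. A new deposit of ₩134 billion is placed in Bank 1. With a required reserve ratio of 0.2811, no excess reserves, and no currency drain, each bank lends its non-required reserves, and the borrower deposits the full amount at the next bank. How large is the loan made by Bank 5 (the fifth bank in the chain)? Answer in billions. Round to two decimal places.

₩25.73 billion

Each bank lends a fraction (1 − rr) = 0.7189 of the deposit it receives, so Bank 5 receives 134·0.7189^4 and lends 134·0.7189^5 ≈ 25.7304 billion.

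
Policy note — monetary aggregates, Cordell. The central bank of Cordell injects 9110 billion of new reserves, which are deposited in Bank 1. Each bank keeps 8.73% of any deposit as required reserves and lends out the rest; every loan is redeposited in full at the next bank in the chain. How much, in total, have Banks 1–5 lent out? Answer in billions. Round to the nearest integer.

34921 billion

Bank i lends (1 − rr)^i of the original deposit: Bank 1 lends 9110·0.9127 = 8314.6970, Bank 2 lends 9110·0.9127² ≈ 7588.8240, and so on.
Summing a geometric series: total = 9110·[0.9127·(1 − 0.9127^5) / (1 − 0.9127)] ≈ 34921.2642 billion.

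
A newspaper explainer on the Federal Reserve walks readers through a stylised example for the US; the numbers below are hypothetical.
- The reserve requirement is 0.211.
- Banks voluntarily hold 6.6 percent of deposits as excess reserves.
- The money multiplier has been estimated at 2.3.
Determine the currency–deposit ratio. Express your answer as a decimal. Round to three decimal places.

Using m = 2.3. From m = (1 + c)/(c + rr + e), rearranging gives 1 + c = m·(c + rr + e), so c·(1 − m) = m·(rr + e) − 1.
Hence c = [m·(rr + e) − 1]/(1 − m) = [2.3 × (0.211 + 0.066) − 1] / (1 − 2.3) ≈ 0.279154.

0.279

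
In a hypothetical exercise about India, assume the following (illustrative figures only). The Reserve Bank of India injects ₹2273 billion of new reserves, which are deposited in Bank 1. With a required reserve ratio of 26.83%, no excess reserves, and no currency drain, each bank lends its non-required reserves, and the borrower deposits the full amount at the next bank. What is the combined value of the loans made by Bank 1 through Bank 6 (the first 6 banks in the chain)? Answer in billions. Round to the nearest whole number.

Bank i lends (1 − rr)^i of the original deposit: Bank 1 lends 2273·0.7317 = 1663.1541, Bank 2 lends 2273·0.7317² ≈ 1216.9299, and so on.
Summing a geometric series: total = 2273·[0.7317·(1 − 0.7317^6) / (1 − 0.7317)] ≈ 5247.5760 billion.

₹5248 billion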